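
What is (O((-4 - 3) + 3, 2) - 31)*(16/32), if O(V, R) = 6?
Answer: -25/2 ≈ -12.500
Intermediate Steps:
(O((-4 - 3) + 3, 2) - 31)*(16/32) = (6 - 31)*(16/32) = -400/32 = -25*½ = -25/2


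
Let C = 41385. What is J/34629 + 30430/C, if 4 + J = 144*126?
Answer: 120298958/95541411 ≈ 1.2591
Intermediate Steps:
J = 18140 (J = -4 + 144*126 = -4 + 18144 = 18140)
J/34629 + 30430/C = 18140/34629 + 30430/41385 = 18140*(1/34629) + 30430*(1/41385) = 18140/34629 + 6086/8277 = 120298958/95541411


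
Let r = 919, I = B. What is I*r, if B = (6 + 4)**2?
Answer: 91900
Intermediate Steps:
B = 100 (B = 10**2 = 100)
I = 100
I*r = 100*919 = 91900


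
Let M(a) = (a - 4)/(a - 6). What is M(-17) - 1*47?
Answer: -1060/23 ≈ -46.087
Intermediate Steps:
M(a) = (-4 + a)/(-6 + a)
M(-17) - 1*47 = (-4 - 17)/(-6 - 17) - 1*47 = -21/(-23) - 47 = -1/23*(-21) - 47 = 21/23 - 47 = -1060/23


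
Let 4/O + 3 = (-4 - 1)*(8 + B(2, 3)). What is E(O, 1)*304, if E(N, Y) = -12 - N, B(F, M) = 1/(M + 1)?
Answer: -640832/177 ≈ -3620.5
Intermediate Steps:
B(F, M) = 1/(1 + M)
O = -16/177 (O = 4/(-3 + (-4 - 1)*(8 + 1/(1 + 3))) = 4/(-3 - 5*(8 + 1/4)) = 4/(-3 - 5*(8 + ¼)) = 4/(-3 - 5*33/4) = 4/(-3 - 165/4) = 4/(-177/4) = 4*(-4/177) = -16/177 ≈ -0.090395)
E(O, 1)*304 = (-12 - 1*(-16/177))*304 = (-12 + 16/177)*304 = -2108/177*304 = -640832/177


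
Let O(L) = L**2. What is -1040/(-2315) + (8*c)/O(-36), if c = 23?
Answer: 44345/75006 ≈ 0.59122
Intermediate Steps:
-1040/(-2315) + (8*c)/O(-36) = -1040/(-2315) + (8*23)/((-36)**2) = -1040*(-1/2315) + 184/1296 = 208/463 + 184*(1/1296) = 208/463 + 23/162 = 44345/75006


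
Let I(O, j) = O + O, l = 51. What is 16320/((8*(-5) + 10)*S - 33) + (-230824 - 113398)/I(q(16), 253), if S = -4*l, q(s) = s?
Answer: -349126179/32464 ≈ -10754.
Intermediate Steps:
I(O, j) = 2*O
S = -204 (S = -4*51 = -204)
16320/((8*(-5) + 10)*S - 33) + (-230824 - 113398)/I(q(16), 253) = 16320/((8*(-5) + 10)*(-204) - 33) + (-230824 - 113398)/((2*16)) = 16320/((-40 + 10)*(-204) - 33) - 344222/32 = 16320/(-30*(-204) - 33) - 344222*1/32 = 16320/(6120 - 33) - 172111/16 = 16320/6087 - 172111/16 = 16320*(1/6087) - 172111/16 = 5440/2029 - 172111/16 = -349126179/32464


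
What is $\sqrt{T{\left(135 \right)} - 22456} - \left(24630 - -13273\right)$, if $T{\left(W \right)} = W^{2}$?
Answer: $-37903 + i \sqrt{4231} \approx -37903.0 + 65.046 i$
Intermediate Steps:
$\sqrt{T{\left(135 \right)} - 22456} - \left(24630 - -13273\right) = \sqrt{135^{2} - 22456} - \left(24630 - -13273\right) = \sqrt{18225 - 22456} - \left(24630 + 13273\right) = \sqrt{-4231} - 37903 = i \sqrt{4231} - 37903 = -37903 + i \sqrt{4231}$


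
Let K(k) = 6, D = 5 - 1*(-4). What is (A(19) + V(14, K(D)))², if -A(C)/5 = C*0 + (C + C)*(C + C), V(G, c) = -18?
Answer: 52388644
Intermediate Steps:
D = 9 (D = 5 + 4 = 9)
A(C) = -20*C² (A(C) = -5*(C*0 + (C + C)*(C + C)) = -5*(0 + (2*C)*(2*C)) = -5*(0 + 4*C²) = -20*C²)
(A(19) + V(14, K(D)))² = (-20*19² - 18)² = (-20*361 - 18)² = (-7220 - 18)² = (-7238)² = 52388644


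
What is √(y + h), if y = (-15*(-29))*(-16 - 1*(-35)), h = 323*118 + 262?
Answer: √46641 ≈ 215.97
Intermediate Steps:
h = 38376 (h = 38114 + 262 = 38376)
y = 8265 (y = 435*(-16 + 35) = 435*19 = 8265)
√(y + h) = √(8265 + 38376) = √46641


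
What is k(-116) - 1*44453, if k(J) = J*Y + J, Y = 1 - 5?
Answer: -44105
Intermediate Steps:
Y = -4
k(J) = -3*J (k(J) = J*(-4) + J = -4*J + J = -3*J)
k(-116) - 1*44453 = -3*(-116) - 1*44453 = 348 - 44453 = -44105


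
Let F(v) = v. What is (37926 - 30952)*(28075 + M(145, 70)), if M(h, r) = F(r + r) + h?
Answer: 197782640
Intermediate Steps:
M(h, r) = h + 2*r (M(h, r) = (r + r) + h = 2*r + h = h + 2*r)
(37926 - 30952)*(28075 + M(145, 70)) = (37926 - 30952)*(28075 + (145 + 2*70)) = 6974*(28075 + (145 + 140)) = 6974*(28075 + 285) = 6974*28360 = 197782640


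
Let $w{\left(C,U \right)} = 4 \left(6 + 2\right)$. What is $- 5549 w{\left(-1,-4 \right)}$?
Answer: $-177568$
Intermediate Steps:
$w{\left(C,U \right)} = 32$ ($w{\left(C,U \right)} = 4 \cdot 8 = 32$)
$- 5549 w{\left(-1,-4 \right)} = \left(-5549\right) 32 = -177568$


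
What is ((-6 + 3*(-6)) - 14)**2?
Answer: 1444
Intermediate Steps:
((-6 + 3*(-6)) - 14)**2 = ((-6 - 18) - 14)**2 = (-24 - 14)**2 = (-38)**2 = 1444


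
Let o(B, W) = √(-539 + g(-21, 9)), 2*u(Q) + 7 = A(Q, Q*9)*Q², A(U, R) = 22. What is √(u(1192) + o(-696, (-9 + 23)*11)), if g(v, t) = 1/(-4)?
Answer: √(62518002 + 2*I*√2157)/2 ≈ 3953.4 + 0.0029369*I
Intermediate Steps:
u(Q) = -7/2 + 11*Q² (u(Q) = -7/2 + (22*Q²)/2 = -7/2 + 11*Q²)
g(v, t) = -¼
o(B, W) = I*√2157/2 (o(B, W) = √(-539 - ¼) = √(-2157/4) = I*√2157/2)
√(u(1192) + o(-696, (-9 + 23)*11)) = √((-7/2 + 11*1192²) + I*√2157/2) = √((-7/2 + 11*1420864) + I*√2157/2) = √((-7/2 + 15629504) + I*√2157/2) = √(31259001/2 + I*√2157/2)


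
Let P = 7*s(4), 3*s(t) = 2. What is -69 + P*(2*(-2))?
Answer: -263/3 ≈ -87.667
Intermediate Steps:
s(t) = ⅔ (s(t) = (⅓)*2 = ⅔)
P = 14/3 (P = 7*(⅔) = 14/3 ≈ 4.6667)
-69 + P*(2*(-2)) = -69 + 14*(2*(-2))/3 = -69 + (14/3)*(-4) = -69 - 56/3 = -263/3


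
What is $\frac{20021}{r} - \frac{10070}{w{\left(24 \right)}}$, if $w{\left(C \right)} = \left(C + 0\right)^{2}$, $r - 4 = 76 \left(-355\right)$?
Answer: $- \frac{737449}{40464} \approx -18.225$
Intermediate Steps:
$r = -26976$ ($r = 4 + 76 \left(-355\right) = 4 - 26980 = -26976$)
$w{\left(C \right)} = C^{2}$
$\frac{20021}{r} - \frac{10070}{w{\left(24 \right)}} = \frac{20021}{-26976} - \frac{10070}{24^{2}} = 20021 \left(- \frac{1}{26976}\right) - \frac{10070}{576} = - \frac{20021}{26976} - \frac{5035}{288} = - \frac{737449}{40464}$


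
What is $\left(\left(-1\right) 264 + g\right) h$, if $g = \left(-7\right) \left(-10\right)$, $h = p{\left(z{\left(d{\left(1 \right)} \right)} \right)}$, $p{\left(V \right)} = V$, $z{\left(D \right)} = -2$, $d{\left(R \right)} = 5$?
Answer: $388$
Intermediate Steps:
$h = -2$
$g = 70$
$\left(\left(-1\right) 264 + g\right) h = \left(\left(-1\right) 264 + 70\right) \left(-2\right) = \left(-264 + 70\right) \left(-2\right) = \left(-194\right) \left(-2\right) = 388$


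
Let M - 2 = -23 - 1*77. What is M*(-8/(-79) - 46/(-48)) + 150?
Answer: 43759/948 ≈ 46.159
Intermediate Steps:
M = -98 (M = 2 + (-23 - 1*77) = 2 + (-23 - 77) = 2 - 100 = -98)
M*(-8/(-79) - 46/(-48)) + 150 = -98*(-8/(-79) - 46/(-48)) + 150 = -98*(-8*(-1/79) - 46*(-1/48)) + 150 = -98*(8/79 + 23/24) + 150 = -98*2009/1896 + 150 = -98441/948 + 150 = 43759/948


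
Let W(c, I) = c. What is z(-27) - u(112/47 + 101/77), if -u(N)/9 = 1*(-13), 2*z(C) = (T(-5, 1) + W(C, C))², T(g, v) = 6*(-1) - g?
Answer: 275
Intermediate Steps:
T(g, v) = -6 - g
z(C) = (-1 + C)²/2 (z(C) = ((-6 - 1*(-5)) + C)²/2 = ((-6 + 5) + C)²/2 = (-1 + C)²/2)
u(N) = 117 (u(N) = -9*(-13) = 117)
z(-27) - u(112/47 + 101/77) = (-1 - 27)²/2 - 1*117 = (½)*(-28)² - 117 = (½)*784 - 117 = 392 - 117 = 275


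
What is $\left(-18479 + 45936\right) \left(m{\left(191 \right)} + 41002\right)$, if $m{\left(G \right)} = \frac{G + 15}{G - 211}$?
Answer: $\frac{11255091069}{10} \approx 1.1255 \cdot 10^{9}$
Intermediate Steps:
$m{\left(G \right)} = \frac{15 + G}{-211 + G}$
$\left(-18479 + 45936\right) \left(m{\left(191 \right)} + 41002\right) = \left(-18479 + 45936\right) \left(\frac{15 + 191}{-211 + 191} + 41002\right) = 27457 \left(\frac{1}{-20} \cdot 206 + 41002\right) = 27457 \left(\left(- \frac{1}{20}\right) 206 + 41002\right) = 27457 \left(- \frac{103}{10} + 41002\right) = 27457 \cdot \frac{409917}{10} = \frac{11255091069}{10}$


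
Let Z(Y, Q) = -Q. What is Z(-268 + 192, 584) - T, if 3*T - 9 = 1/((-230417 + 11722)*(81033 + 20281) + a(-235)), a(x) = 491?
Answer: -39018238805378/66470594217 ≈ -587.00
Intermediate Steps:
T = 199411782650/66470594217 (T = 3 + 1/(3*((-230417 + 11722)*(81033 + 20281) + 491)) = 3 + 1/(3*(-218695*101314 + 491)) = 3 + 1/(3*(-22156865230 + 491)) = 3 + (⅓)/(-22156864739) = 3 + (⅓)*(-1/22156864739) = 3 - 1/66470594217 = 199411782650/66470594217 ≈ 3.0000)
Z(-268 + 192, 584) - T = -1*584 - 1*199411782650/66470594217 = -584 - 199411782650/66470594217 = -39018238805378/66470594217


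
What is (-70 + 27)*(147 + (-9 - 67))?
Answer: -3053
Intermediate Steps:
(-70 + 27)*(147 + (-9 - 67)) = -43*(147 - 76) = -43*71 = -3053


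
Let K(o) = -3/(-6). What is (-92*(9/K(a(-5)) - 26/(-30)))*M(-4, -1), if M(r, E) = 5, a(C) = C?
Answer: -26036/3 ≈ -8678.7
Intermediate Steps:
K(o) = ½ (K(o) = -3*(-⅙) = ½)
(-92*(9/K(a(-5)) - 26/(-30)))*M(-4, -1) = -92*(9/(½) - 26/(-30))*5 = -92*(9*2 - 26*(-1/30))*5 = -92*(18 + 13/15)*5 = -92*283/15*5 = -26036/15*5 = -26036/3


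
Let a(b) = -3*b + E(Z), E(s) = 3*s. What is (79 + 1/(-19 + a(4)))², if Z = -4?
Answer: 11532816/1849 ≈ 6237.3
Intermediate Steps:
a(b) = -12 - 3*b (a(b) = -3*b + 3*(-4) = -3*b - 12 = -12 - 3*b)
(79 + 1/(-19 + a(4)))² = (79 + 1/(-19 + (-12 - 3*4)))² = (79 + 1/(-19 + (-12 - 12)))² = (79 + 1/(-19 - 24))² = (79 + 1/(-43))² = (79 - 1/43)² = (3396/43)² = 11532816/1849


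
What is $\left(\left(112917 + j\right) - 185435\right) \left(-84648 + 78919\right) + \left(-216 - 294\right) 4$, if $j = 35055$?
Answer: $214623487$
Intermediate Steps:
$\left(\left(112917 + j\right) - 185435\right) \left(-84648 + 78919\right) + \left(-216 - 294\right) 4 = \left(\left(112917 + 35055\right) - 185435\right) \left(-84648 + 78919\right) + \left(-216 - 294\right) 4 = \left(147972 - 185435\right) \left(-5729\right) - 2040 = \left(-37463\right) \left(-5729\right) - 2040 = 214625527 - 2040 = 214623487$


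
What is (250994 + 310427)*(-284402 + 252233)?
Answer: -18060352149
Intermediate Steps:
(250994 + 310427)*(-284402 + 252233) = 561421*(-32169) = -18060352149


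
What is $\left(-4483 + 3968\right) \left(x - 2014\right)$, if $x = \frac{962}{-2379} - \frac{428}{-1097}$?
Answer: $\frac{208222414520}{200751} \approx 1.0372 \cdot 10^{6}$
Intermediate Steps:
$x = - \frac{2854}{200751}$ ($x = 962 \left(- \frac{1}{2379}\right) - - \frac{428}{1097} = - \frac{74}{183} + \frac{428}{1097} = - \frac{2854}{200751} \approx -0.014217$)
$\left(-4483 + 3968\right) \left(x - 2014\right) = \left(-4483 + 3968\right) \left(- \frac{2854}{200751} - 2014\right) = \left(-515\right) \left(- \frac{404315368}{200751}\right) = \frac{208222414520}{200751}$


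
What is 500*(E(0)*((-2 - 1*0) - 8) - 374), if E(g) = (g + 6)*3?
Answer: -277000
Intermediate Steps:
E(g) = 18 + 3*g (E(g) = (6 + g)*3 = 18 + 3*g)
500*(E(0)*((-2 - 1*0) - 8) - 374) = 500*((18 + 3*0)*((-2 - 1*0) - 8) - 374) = 500*((18 + 0)*((-2 + 0) - 8) - 374) = 500*(18*(-2 - 8) - 374) = 500*(18*(-10) - 374) = 500*(-180 - 374) = 500*(-554) = -277000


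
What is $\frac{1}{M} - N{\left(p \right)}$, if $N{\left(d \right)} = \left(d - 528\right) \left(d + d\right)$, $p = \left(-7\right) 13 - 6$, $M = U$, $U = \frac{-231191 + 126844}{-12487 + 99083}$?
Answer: $- \frac{12652160346}{104347} \approx -1.2125 \cdot 10^{5}$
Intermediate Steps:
$U = - \frac{104347}{86596} \approx -1.205$
$M = - \frac{104347}{86596} \approx -1.205$
$p = -97$ ($p = -91 - 6 = -97$)
$N{\left(d \right)} = 2 d \left(-528 + d\right)$ ($N{\left(d \right)} = \left(-528 + d\right) 2 d = 2 d \left(-528 + d\right)$)
$\frac{1}{M} - N{\left(p \right)} = \frac{1}{- \frac{104347}{86596}} - 2 \left(-97\right) \left(-528 - 97\right) = - \frac{86596}{104347} - 2 \left(-97\right) \left(-625\right) = - \frac{86596}{104347} - 121250 = - \frac{12652160346}{104347}$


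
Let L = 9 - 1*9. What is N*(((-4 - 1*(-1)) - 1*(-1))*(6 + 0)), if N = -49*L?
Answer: 0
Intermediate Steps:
L = 0 (L = 9 - 9 = 0)
N = 0 (N = -49*0 = 0)
N*(((-4 - 1*(-1)) - 1*(-1))*(6 + 0)) = 0*(((-4 - 1*(-1)) - 1*(-1))*(6 + 0)) = 0*(((-4 + 1) + 1)*6) = 0*((-3 + 1)*6) = 0*(-2*6) = 0*(-12) = 0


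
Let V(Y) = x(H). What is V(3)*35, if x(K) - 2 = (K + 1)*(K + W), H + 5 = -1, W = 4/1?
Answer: 420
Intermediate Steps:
W = 4 (W = 4*1 = 4)
H = -6 (H = -5 - 1 = -6)
x(K) = 2 + (1 + K)*(4 + K) (x(K) = 2 + (K + 1)*(K + 4) = 2 + (1 + K)*(4 + K))
V(Y) = 12 (V(Y) = 6 + (-6)**2 + 5*(-6) = 6 + 36 - 30 = 12)
V(3)*35 = 12*35 = 420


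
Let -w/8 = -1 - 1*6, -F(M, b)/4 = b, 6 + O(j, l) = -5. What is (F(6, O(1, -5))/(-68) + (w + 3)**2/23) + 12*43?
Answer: 260680/391 ≈ 666.70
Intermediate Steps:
O(j, l) = -11 (O(j, l) = -6 - 5 = -11)
F(M, b) = -4*b
w = 56 (w = -8*(-1 - 1*6) = -8*(-1 - 6) = -8*(-7) = 56)
(F(6, O(1, -5))/(-68) + (w + 3)**2/23) + 12*43 = (-4*(-11)/(-68) + (56 + 3)**2/23) + 12*43 = (44*(-1/68) + 59**2*(1/23)) + 516 = (-11/17 + 3481*(1/23)) + 516 = (-11/17 + 3481/23) + 516 = 58924/391 + 516 = 260680/391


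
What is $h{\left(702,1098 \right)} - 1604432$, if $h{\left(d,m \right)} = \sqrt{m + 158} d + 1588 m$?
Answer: $139192 + 1404 \sqrt{314} \approx 1.6407 \cdot 10^{5}$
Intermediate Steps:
$h{\left(d,m \right)} = 1588 m + d \sqrt{158 + m}$ ($h{\left(d,m \right)} = \sqrt{158 + m} d + 1588 m = d \sqrt{158 + m} + 1588 m = 1588 m + d \sqrt{158 + m}$)
$h{\left(702,1098 \right)} - 1604432 = \left(1588 \cdot 1098 + 702 \sqrt{158 + 1098}\right) - 1604432 = \left(1743624 + 702 \sqrt{1256}\right) - 1604432 = \left(1743624 + 702 \cdot 2 \sqrt{314}\right) - 1604432 = \left(1743624 + 1404 \sqrt{314}\right) - 1604432 = 139192 + 1404 \sqrt{314}$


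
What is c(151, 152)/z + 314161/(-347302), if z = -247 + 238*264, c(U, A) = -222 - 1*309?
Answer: -19846183547/21735895670 ≈ -0.91306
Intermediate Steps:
c(U, A) = -531 (c(U, A) = -222 - 309 = -531)
z = 62585 (z = -247 + 62832 = 62585)
c(151, 152)/z + 314161/(-347302) = -531/62585 + 314161/(-347302) = -531*1/62585 + 314161*(-1/347302) = -531/62585 - 314161/347302 = -19846183547/21735895670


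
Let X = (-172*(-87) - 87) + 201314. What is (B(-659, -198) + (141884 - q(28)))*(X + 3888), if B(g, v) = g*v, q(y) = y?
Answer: 59935874702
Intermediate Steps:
X = 216191 (X = (14964 - 87) + 201314 = 14877 + 201314 = 216191)
(B(-659, -198) + (141884 - q(28)))*(X + 3888) = (-659*(-198) + (141884 - 1*28))*(216191 + 3888) = (130482 + (141884 - 28))*220079 = (130482 + 141856)*220079 = 272338*220079 = 59935874702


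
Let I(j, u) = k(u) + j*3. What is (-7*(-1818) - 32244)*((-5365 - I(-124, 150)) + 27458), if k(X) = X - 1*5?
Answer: -435641760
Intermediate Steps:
k(X) = -5 + X (k(X) = X - 5 = -5 + X)
I(j, u) = -5 + u + 3*j (I(j, u) = (-5 + u) + j*3 = (-5 + u) + 3*j = -5 + u + 3*j)
(-7*(-1818) - 32244)*((-5365 - I(-124, 150)) + 27458) = (-7*(-1818) - 32244)*((-5365 - (-5 + 150 + 3*(-124))) + 27458) = (12726 - 32244)*((-5365 - (-5 + 150 - 372)) + 27458) = -19518*((-5365 - 1*(-227)) + 27458) = -19518*((-5365 + 227) + 27458) = -19518*(-5138 + 27458) = -19518*22320 = -435641760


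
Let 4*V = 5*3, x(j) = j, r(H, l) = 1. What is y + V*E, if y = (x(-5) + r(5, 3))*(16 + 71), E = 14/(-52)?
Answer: -36297/104 ≈ -349.01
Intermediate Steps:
E = -7/26 (E = 14*(-1/52) = -7/26 ≈ -0.26923)
V = 15/4 (V = (5*3)/4 = (¼)*15 = 15/4 ≈ 3.7500)
y = -348 (y = (-5 + 1)*(16 + 71) = -4*87 = -348)
y + V*E = -348 + (15/4)*(-7/26) = -348 - 105/104 = -36297/104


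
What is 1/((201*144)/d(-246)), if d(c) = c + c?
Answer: -41/2412 ≈ -0.016998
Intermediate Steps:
d(c) = 2*c
1/((201*144)/d(-246)) = 1/((201*144)/((2*(-246)))) = 1/(28944/(-492)) = 1/(28944*(-1/492)) = 1/(-2412/41) = -41/2412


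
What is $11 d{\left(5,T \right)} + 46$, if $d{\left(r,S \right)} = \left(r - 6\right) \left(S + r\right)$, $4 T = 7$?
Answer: $- \frac{113}{4} \approx -28.25$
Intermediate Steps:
$T = \frac{7}{4}$ ($T = \frac{1}{4} \cdot 7 = \frac{7}{4} \approx 1.75$)
$d{\left(r,S \right)} = \left(-6 + r\right) \left(S + r\right)$
$11 d{\left(5,T \right)} + 46 = 11 \left(5^{2} - \frac{21}{2} - 30 + \frac{7}{4} \cdot 5\right) + 46 = 11 \left(25 - \frac{21}{2} - 30 + \frac{35}{4}\right) + 46 = 11 \left(- \frac{27}{4}\right) + 46 = - \frac{297}{4} + 46 = - \frac{113}{4}$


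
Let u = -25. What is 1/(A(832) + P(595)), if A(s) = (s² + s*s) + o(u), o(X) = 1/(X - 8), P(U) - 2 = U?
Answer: 33/45706484 ≈ 7.2200e-7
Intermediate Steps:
P(U) = 2 + U
o(X) = 1/(-8 + X)
A(s) = -1/33 + 2*s² (A(s) = (s² + s*s) + 1/(-8 - 25) = (s² + s²) + 1/(-33) = 2*s² - 1/33 = -1/33 + 2*s²)
1/(A(832) + P(595)) = 1/((-1/33 + 2*832²) + (2 + 595)) = 1/((-1/33 + 2*692224) + 597) = 1/((-1/33 + 1384448) + 597) = 1/(45686783/33 + 597) = 1/(45706484/33) = 33/45706484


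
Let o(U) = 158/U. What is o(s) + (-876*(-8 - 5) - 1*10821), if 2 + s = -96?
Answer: 27704/49 ≈ 565.39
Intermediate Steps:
s = -98 (s = -2 - 96 = -98)
o(s) + (-876*(-8 - 5) - 1*10821) = 158/(-98) + (-876*(-8 - 5) - 1*10821) = 158*(-1/98) + (-876*(-13) - 10821) = -79/49 + (11388 - 10821) = -79/49 + 567 = 27704/49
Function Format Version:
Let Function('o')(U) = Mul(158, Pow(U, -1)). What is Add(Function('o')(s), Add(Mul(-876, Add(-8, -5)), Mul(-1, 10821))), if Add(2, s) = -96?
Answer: Rational(27704, 49) ≈ 565.39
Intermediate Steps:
s = -98 (s = Add(-2, -96) = -98)
Add(Function('o')(s), Add(Mul(-876, Add(-8, -5)), Mul(-1, 10821))) = Add(Mul(158, Pow(-98, -1)), Add(Mul(-876, Add(-8, -5)), Mul(-1, 10821))) = Add(Mul(158, Rational(-1, 98)), Add(Mul(-876, -13), -10821)) = Add(Rational(-79, 49), Add(11388, -10821)) = Add(Rational(-79, 49), 567) = Rational(27704, 49)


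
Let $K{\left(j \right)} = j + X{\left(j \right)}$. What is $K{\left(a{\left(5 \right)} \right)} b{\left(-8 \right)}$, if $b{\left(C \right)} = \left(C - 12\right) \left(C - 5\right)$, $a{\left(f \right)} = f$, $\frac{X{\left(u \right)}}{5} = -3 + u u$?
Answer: $29900$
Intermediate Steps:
$X{\left(u \right)} = -15 + 5 u^{2}$ ($X{\left(u \right)} = 5 \left(-3 + u u\right) = 5 \left(-3 + u^{2}\right) = -15 + 5 u^{2}$)
$K{\left(j \right)} = -15 + j + 5 j^{2}$ ($K{\left(j \right)} = j + \left(-15 + 5 j^{2}\right) = -15 + j + 5 j^{2}$)
$b{\left(C \right)} = \left(-12 + C\right) \left(-5 + C\right)$
$K{\left(a{\left(5 \right)} \right)} b{\left(-8 \right)} = \left(-15 + 5 + 5 \cdot 5^{2}\right) \left(60 + \left(-8\right)^{2} - -136\right) = \left(-15 + 5 + 5 \cdot 25\right) \left(60 + 64 + 136\right) = \left(-15 + 5 + 125\right) 260 = 115 \cdot 260 = 29900$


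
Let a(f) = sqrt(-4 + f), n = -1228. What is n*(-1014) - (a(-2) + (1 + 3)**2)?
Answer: 1245176 - I*sqrt(6) ≈ 1.2452e+6 - 2.4495*I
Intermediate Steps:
n*(-1014) - (a(-2) + (1 + 3)**2) = -1228*(-1014) - (sqrt(-4 - 2) + (1 + 3)**2) = 1245192 - (sqrt(-6) + 4**2) = 1245192 - (I*sqrt(6) + 16) = 1245192 - (16 + I*sqrt(6)) = 1245192 + (-16 - I*sqrt(6)) = 1245176 - I*sqrt(6)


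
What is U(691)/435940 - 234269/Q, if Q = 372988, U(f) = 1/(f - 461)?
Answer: -119843173647/190806578600 ≈ -0.62809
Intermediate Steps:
U(f) = 1/(-461 + f)
U(691)/435940 - 234269/Q = 1/((-461 + 691)*435940) - 234269/372988 = (1/435940)/230 - 234269*1/372988 = (1/230)*(1/435940) - 4781/7612 = 1/100266200 - 4781/7612 = -119843173647/190806578600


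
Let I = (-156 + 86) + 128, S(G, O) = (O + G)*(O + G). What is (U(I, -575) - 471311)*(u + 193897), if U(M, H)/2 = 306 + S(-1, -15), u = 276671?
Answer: -221254956216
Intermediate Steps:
S(G, O) = (G + O)**2 (S(G, O) = (G + O)*(G + O) = (G + O)**2)
I = 58 (I = -70 + 128 = 58)
U(M, H) = 1124 (U(M, H) = 2*(306 + (-1 - 15)**2) = 2*(306 + (-16)**2) = 2*(306 + 256) = 2*562 = 1124)
(U(I, -575) - 471311)*(u + 193897) = (1124 - 471311)*(276671 + 193897) = -470187*470568 = -221254956216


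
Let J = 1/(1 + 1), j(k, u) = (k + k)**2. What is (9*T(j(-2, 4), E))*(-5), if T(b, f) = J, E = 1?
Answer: -45/2 ≈ -22.500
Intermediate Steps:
j(k, u) = 4*k**2 (j(k, u) = (2*k)**2 = 4*k**2)
J = 1/2 ≈ 0.50000
T(b, f) = 1/2
(9*T(j(-2, 4), E))*(-5) = (9*(1/2))*(-5) = (9/2)*(-5) = -45/2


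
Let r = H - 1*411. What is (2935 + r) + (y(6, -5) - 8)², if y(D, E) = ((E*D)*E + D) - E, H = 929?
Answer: 26862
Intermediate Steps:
r = 518 (r = 929 - 1*411 = 929 - 411 = 518)
y(D, E) = D - E + D*E² (y(D, E) = ((D*E)*E + D) - E = (D*E² + D) - E = (D + D*E²) - E = D - E + D*E²)
(2935 + r) + (y(6, -5) - 8)² = (2935 + 518) + ((6 - 1*(-5) + 6*(-5)²) - 8)² = 3453 + ((6 + 5 + 6*25) - 8)² = 3453 + ((6 + 5 + 150) - 8)² = 3453 + (161 - 8)² = 3453 + 153² = 3453 + 23409 = 26862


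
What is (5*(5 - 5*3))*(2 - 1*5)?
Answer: 150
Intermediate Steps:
(5*(5 - 5*3))*(2 - 1*5) = (5*(5 - 15))*(2 - 5) = (5*(-10))*(-3) = -50*(-3) = 150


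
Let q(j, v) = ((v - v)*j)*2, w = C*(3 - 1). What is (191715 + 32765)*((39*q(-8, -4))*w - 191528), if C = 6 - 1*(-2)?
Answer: -42994205440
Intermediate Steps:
C = 8 (C = 6 + 2 = 8)
w = 16 (w = 8*(3 - 1) = 8*2 = 16)
q(j, v) = 0 (q(j, v) = (0*j)*2 = 0*2 = 0)
(191715 + 32765)*((39*q(-8, -4))*w - 191528) = (191715 + 32765)*((39*0)*16 - 191528) = 224480*(0*16 - 191528) = 224480*(0 - 191528) = 224480*(-191528) = -42994205440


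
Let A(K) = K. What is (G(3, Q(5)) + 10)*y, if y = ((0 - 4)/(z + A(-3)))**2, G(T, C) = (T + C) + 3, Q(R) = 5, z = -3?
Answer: 28/3 ≈ 9.3333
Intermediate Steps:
G(T, C) = 3 + C + T (G(T, C) = (C + T) + 3 = 3 + C + T)
y = 4/9 (y = ((0 - 4)/(-3 - 3))**2 = (-4/(-6))**2 = (-4*(-1/6))**2 = (2/3)**2 = 4/9 ≈ 0.44444)
(G(3, Q(5)) + 10)*y = ((3 + 5 + 3) + 10)*(4/9) = (11 + 10)*(4/9) = 21*(4/9) = 28/3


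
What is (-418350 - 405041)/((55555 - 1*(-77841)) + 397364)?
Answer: -823391/530760 ≈ -1.5513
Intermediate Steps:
(-418350 - 405041)/((55555 - 1*(-77841)) + 397364) = -823391/((55555 + 77841) + 397364) = -823391/(133396 + 397364) = -823391/530760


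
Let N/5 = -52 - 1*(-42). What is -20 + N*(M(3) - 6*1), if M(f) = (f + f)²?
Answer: -1520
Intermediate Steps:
N = -50 (N = 5*(-52 - 1*(-42)) = 5*(-52 + 42) = 5*(-10) = -50)
M(f) = 4*f² (M(f) = (2*f)² = 4*f²)
-20 + N*(M(3) - 6*1) = -20 - 50*(4*3² - 6*1) = -20 - 50*(4*9 - 6) = -20 - 50*(36 - 6) = -20 - 50*30 = -20 - 1500 = -1520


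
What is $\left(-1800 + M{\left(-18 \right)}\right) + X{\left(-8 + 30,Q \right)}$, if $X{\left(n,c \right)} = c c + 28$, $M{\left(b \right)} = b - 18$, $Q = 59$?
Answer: $1673$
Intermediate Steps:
$M{\left(b \right)} = -18 + b$ ($M{\left(b \right)} = b - 18 = -18 + b$)
$X{\left(n,c \right)} = 28 + c^{2}$ ($X{\left(n,c \right)} = c^{2} + 28 = 28 + c^{2}$)
$\left(-1800 + M{\left(-18 \right)}\right) + X{\left(-8 + 30,Q \right)} = \left(-1800 - 36\right) + \left(28 + 59^{2}\right) = \left(-1800 - 36\right) + \left(28 + 3481\right) = -1836 + 3509 = 1673$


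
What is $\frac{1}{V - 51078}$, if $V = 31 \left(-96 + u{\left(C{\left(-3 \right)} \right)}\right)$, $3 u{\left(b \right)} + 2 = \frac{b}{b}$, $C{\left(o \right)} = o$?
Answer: $- \frac{3}{162193} \approx -1.8496 \cdot 10^{-5}$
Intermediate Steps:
$u{\left(b \right)} = - \frac{1}{3}$ ($u{\left(b \right)} = - \frac{2}{3} + \frac{b \frac{1}{b}}{3} = - \frac{2}{3} + \frac{1}{3} \cdot 1 = - \frac{2}{3} + \frac{1}{3} = - \frac{1}{3}$)
$V = - \frac{8959}{3}$ ($V = 31 \left(-96 - \frac{1}{3}\right) = 31 \left(- \frac{289}{3}\right) = - \frac{8959}{3} \approx -2986.3$)
$\frac{1}{V - 51078} = \frac{1}{- \frac{8959}{3} - 51078} = \frac{1}{- \frac{162193}{3}} = - \frac{3}{162193}$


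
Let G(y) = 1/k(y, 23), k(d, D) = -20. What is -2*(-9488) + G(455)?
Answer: 379519/20 ≈ 18976.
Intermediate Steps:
G(y) = -1/20 (G(y) = 1/(-20) = -1/20)
-2*(-9488) + G(455) = -2*(-9488) - 1/20 = 18976 - 1/20 = 379519/20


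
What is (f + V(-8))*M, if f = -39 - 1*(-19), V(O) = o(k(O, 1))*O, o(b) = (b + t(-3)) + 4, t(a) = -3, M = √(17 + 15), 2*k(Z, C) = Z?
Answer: 16*√2 ≈ 22.627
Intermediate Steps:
k(Z, C) = Z/2
M = 4*√2 (M = √32 = 4*√2 ≈ 5.6569)
o(b) = 1 + b (o(b) = (b - 3) + 4 = (-3 + b) + 4 = 1 + b)
V(O) = O*(1 + O/2) (V(O) = (1 + O/2)*O = O*(1 + O/2))
f = -20 (f = -39 + 19 = -20)
(f + V(-8))*M = (-20 + (½)*(-8)*(2 - 8))*(4*√2) = (-20 + (½)*(-8)*(-6))*(4*√2) = (-20 + 24)*(4*√2) = 4*(4*√2) = 16*√2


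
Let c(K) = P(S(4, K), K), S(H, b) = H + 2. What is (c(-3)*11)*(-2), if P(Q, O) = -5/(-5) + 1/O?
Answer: -44/3 ≈ -14.667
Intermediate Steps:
S(H, b) = 2 + H
P(Q, O) = 1 + 1/O (P(Q, O) = -5*(-⅕) + 1/O = 1 + 1/O)
c(K) = (1 + K)/K
(c(-3)*11)*(-2) = (((1 - 3)/(-3))*11)*(-2) = (-⅓*(-2)*11)*(-2) = ((⅔)*11)*(-2) = (22/3)*(-2) = -44/3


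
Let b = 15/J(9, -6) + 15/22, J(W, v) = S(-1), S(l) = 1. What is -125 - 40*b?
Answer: -8275/11 ≈ -752.27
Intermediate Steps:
J(W, v) = 1
b = 345/22 (b = 15/1 + 15/22 = 15*1 + 15*(1/22) = 15 + 15/22 = 345/22 ≈ 15.682)
-125 - 40*b = -125 - 40*345/22 = -125 - 6900/11 = -8275/11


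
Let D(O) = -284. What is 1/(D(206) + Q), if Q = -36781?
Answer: -1/37065 ≈ -2.6980e-5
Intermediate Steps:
1/(D(206) + Q) = 1/(-284 - 36781) = 1/(-37065) = -1/37065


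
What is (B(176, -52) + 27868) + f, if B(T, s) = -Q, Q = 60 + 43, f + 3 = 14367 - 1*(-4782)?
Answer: 46911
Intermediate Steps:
f = 19146 (f = -3 + (14367 - 1*(-4782)) = -3 + (14367 + 4782) = -3 + 19149 = 19146)
Q = 103
B(T, s) = -103 (B(T, s) = -1*103 = -103)
(B(176, -52) + 27868) + f = (-103 + 27868) + 19146 = 27765 + 19146 = 46911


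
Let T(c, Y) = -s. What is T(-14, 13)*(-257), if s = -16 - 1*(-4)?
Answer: -3084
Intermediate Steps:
s = -12 (s = -16 + 4 = -12)
T(c, Y) = 12 (T(c, Y) = -1*(-12) = 12)
T(-14, 13)*(-257) = 12*(-257) = -3084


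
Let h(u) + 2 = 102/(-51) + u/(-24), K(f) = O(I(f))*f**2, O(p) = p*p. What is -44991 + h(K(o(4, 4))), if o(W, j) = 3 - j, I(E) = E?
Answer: -1079881/24 ≈ -44995.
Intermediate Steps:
O(p) = p**2
K(f) = f**4 (K(f) = f**2*f**2 = f**4)
h(u) = -4 - u/24 (h(u) = -2 + (102/(-51) + u/(-24)) = -2 + (102*(-1/51) + u*(-1/24)) = -2 + (-2 - u/24) = -4 - u/24)
-44991 + h(K(o(4, 4))) = -44991 + (-4 - (3 - 1*4)**4/24) = -44991 + (-4 - (3 - 4)**4/24) = -44991 + (-4 - 1/24*(-1)**4) = -44991 + (-4 - 1/24*1) = -44991 + (-4 - 1/24) = -44991 - 97/24 = -1079881/24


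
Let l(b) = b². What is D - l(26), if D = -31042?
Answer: -31718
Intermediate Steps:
D - l(26) = -31042 - 1*26² = -31042 - 1*676 = -31042 - 676 = -31718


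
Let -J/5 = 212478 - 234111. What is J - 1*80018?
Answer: 28147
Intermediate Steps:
J = 108165 (J = -5*(212478 - 234111) = -5*(-21633) = 108165)
J - 1*80018 = 108165 - 1*80018 = 108165 - 80018 = 28147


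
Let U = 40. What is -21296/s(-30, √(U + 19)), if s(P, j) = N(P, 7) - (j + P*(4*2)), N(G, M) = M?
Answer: -2630056/30475 - 10648*√59/30475 ≈ -88.986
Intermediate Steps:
s(P, j) = 7 - j - 8*P (s(P, j) = 7 - (j + P*(4*2)) = 7 - (j + P*8) = 7 - (j + 8*P) = 7 + (-j - 8*P) = 7 - j - 8*P)
-21296/s(-30, √(U + 19)) = -21296/(7 - √(40 + 19) - 8*(-30)) = -21296/(7 - √59 + 240) = -21296/(247 - √59)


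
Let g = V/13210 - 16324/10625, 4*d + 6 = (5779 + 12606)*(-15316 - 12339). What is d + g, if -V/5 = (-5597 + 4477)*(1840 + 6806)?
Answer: -7136027920029141/56142500 ≈ -1.2711e+8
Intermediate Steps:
V = 48417600 (V = -5*(-5597 + 4477)*(1840 + 6806) = -(-5600)*8646 = -5*(-9683520) = 48417600)
d = -508437181/4 (d = -3/2 + ((5779 + 12606)*(-15316 - 12339))/4 = -3/2 + (18385*(-27655))/4 = -3/2 + (¼)*(-508437175) = -3/2 - 508437175/4 = -508437181/4 ≈ -1.2711e+8)
g = 51422135996/14035625 (g = 48417600/13210 - 16324/10625 = 48417600*(1/13210) - 16324*1/10625 = 4841760/1321 - 16324/10625 = 51422135996/14035625 ≈ 3663.7)
d + g = -508437181/4 + 51422135996/14035625 = -7136027920029141/56142500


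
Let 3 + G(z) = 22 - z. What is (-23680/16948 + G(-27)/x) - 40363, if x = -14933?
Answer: -2553900855185/63271121 ≈ -40364.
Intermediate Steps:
G(z) = 19 - z (G(z) = -3 + (22 - z) = 19 - z)
(-23680/16948 + G(-27)/x) - 40363 = (-23680/16948 + (19 - 1*(-27))/(-14933)) - 40363 = (-23680*1/16948 + (19 + 27)*(-1/14933)) - 40363 = (-5920/4237 + 46*(-1/14933)) - 40363 = (-5920/4237 - 46/14933) - 40363 = -88598262/63271121 - 40363 = -2553900855185/63271121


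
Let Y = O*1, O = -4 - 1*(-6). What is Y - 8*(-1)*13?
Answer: 106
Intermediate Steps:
O = 2 (O = -4 + 6 = 2)
Y = 2 (Y = 2*1 = 2)
Y - 8*(-1)*13 = 2 - 8*(-1)*13 = 2 + 8*13 = 2 + 104 = 106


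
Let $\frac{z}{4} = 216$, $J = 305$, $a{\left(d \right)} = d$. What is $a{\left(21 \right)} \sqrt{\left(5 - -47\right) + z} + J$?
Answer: $305 + 42 \sqrt{229} \approx 940.58$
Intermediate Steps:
$z = 864$ ($z = 4 \cdot 216 = 864$)
$a{\left(21 \right)} \sqrt{\left(5 - -47\right) + z} + J = 21 \sqrt{\left(5 - -47\right) + 864} + 305 = 21 \sqrt{\left(5 + 47\right) + 864} + 305 = 21 \sqrt{52 + 864} + 305 = 21 \sqrt{916} + 305 = 21 \cdot 2 \sqrt{229} + 305 = 42 \sqrt{229} + 305 = 305 + 42 \sqrt{229}$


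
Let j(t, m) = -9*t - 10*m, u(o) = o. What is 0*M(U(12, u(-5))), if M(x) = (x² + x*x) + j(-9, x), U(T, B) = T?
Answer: 0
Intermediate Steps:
j(t, m) = -10*m - 9*t
M(x) = 81 - 10*x + 2*x² (M(x) = (x² + x*x) + (-10*x - 9*(-9)) = (x² + x²) + (-10*x + 81) = 2*x² + (81 - 10*x) = 81 - 10*x + 2*x²)
0*M(U(12, u(-5))) = 0*(81 - 10*12 + 2*12²) = 0*(81 - 120 + 2*144) = 0*(81 - 120 + 288) = 0*249 = 0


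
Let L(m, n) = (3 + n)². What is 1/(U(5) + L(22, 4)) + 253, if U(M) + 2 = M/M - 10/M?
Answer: 11639/46 ≈ 253.02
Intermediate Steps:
U(M) = -1 - 10/M (U(M) = -2 + (M/M - 10/M) = -2 + (1 - 10/M) = -1 - 10/M)
1/(U(5) + L(22, 4)) + 253 = 1/((-10 - 1*5)/5 + (3 + 4)²) + 253 = 1/((-10 - 5)/5 + 7²) + 253 = 1/((⅕)*(-15) + 49) + 253 = 1/(-3 + 49) + 253 = 1/46 + 253 = 11639/46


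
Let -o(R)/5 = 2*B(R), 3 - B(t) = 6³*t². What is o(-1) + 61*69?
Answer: 6339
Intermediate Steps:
B(t) = 3 - 216*t² (B(t) = 3 - 6³*t² = 3 - 216*t²)
o(R) = -30 + 2160*R² (o(R) = -10*(3 - 216*R²) = -5*(6 - 432*R²) = -30 + 2160*R²)
o(-1) + 61*69 = (-30 + 2160*(-1)²) + 61*69 = (-30 + 2160*1) + 4209 = (-30 + 2160) + 4209 = 2130 + 4209 = 6339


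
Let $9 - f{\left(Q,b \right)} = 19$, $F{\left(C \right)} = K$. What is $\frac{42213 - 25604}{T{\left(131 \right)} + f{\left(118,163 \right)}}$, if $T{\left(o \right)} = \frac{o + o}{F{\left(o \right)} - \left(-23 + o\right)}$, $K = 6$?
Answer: $- \frac{847059}{641} \approx -1321.5$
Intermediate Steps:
$F{\left(C \right)} = 6$
$T{\left(o \right)} = \frac{2 o}{29 - o}$ ($T{\left(o \right)} = \frac{o + o}{6 - \left(-23 + o\right)} = \frac{2 o}{29 - o}$)
$f{\left(Q,b \right)} = -10$ ($f{\left(Q,b \right)} = 9 - 19 = -10$)
$\frac{42213 - 25604}{T{\left(131 \right)} + f{\left(118,163 \right)}} = \frac{42213 - 25604}{2 \cdot 131 \frac{1}{29 - 131} - 10} = \frac{16609}{2 \cdot 131 \frac{1}{29 - 131} - 10} = \frac{16609}{2 \cdot 131 \frac{1}{-102} - 10} = \frac{16609}{2 \cdot 131 \left(- \frac{1}{102}\right) - 10} = \frac{16609}{- \frac{131}{51} - 10} = \frac{16609}{- \frac{641}{51}} = 16609 \left(- \frac{51}{641}\right) = - \frac{847059}{641}$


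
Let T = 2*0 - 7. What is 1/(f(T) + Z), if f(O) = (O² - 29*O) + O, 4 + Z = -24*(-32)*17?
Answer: 1/13297 ≈ 7.5205e-5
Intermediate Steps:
Z = 13052 (Z = -4 - 24*(-32)*17 = -4 + 768*17 = -4 + 13056 = 13052)
T = -7 (T = 0 - 7 = -7)
f(O) = O² - 28*O
1/(f(T) + Z) = 1/(-7*(-28 - 7) + 13052) = 1/(-7*(-35) + 13052) = 1/(245 + 13052) = 1/13297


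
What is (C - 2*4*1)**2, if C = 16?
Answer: 64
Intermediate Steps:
(C - 2*4*1)**2 = (16 - 2*4*1)**2 = (16 - 8*1)**2 = (16 - 8)**2 = 8**2 = 64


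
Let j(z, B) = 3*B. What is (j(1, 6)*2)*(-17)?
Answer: -612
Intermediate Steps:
(j(1, 6)*2)*(-17) = ((3*6)*2)*(-17) = (18*2)*(-17) = 36*(-17) = -612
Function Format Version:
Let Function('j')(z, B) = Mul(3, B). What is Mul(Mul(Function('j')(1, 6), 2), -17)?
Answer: -612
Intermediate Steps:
Mul(Mul(Function('j')(1, 6), 2), -17) = Mul(Mul(Mul(3, 6), 2), -17) = Mul(Mul(18, 2), -17) = Mul(36, -17) = -612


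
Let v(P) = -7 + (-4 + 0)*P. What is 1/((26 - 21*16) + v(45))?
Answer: -1/497 ≈ -0.0020121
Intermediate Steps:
v(P) = -7 - 4*P
1/((26 - 21*16) + v(45)) = 1/((26 - 21*16) + (-7 - 4*45)) = 1/((26 - 336) + (-7 - 180)) = 1/(-310 - 187) = 1/(-497) = -1/497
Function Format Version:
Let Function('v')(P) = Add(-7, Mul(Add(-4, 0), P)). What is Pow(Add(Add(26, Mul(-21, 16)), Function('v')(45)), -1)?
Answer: Rational(-1, 497) ≈ -0.0020121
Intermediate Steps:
Function('v')(P) = Add(-7, Mul(-4, P))
Pow(Add(Add(26, Mul(-21, 16)), Function('v')(45)), -1) = Pow(Add(Add(26, Mul(-21, 16)), Add(-7, Mul(-4, 45))), -1) = Pow(Add(Add(26, -336), Add(-7, -180)), -1) = Pow(Add(-310, -187), -1) = Pow(-497, -1) = Rational(-1, 497)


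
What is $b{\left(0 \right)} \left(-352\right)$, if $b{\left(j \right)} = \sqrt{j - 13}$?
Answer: $- 352 i \sqrt{13} \approx - 1269.2 i$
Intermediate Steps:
$b{\left(j \right)} = \sqrt{-13 + j}$
$b{\left(0 \right)} \left(-352\right) = \sqrt{-13 + 0} \left(-352\right) = \sqrt{-13} \left(-352\right) = i \sqrt{13} \left(-352\right) = - 352 i \sqrt{13}$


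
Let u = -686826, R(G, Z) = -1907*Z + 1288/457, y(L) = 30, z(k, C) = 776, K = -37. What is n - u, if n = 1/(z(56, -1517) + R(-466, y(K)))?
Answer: 17712590054843/25789050 ≈ 6.8683e+5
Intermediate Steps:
R(G, Z) = 1288/457 - 1907*Z (R(G, Z) = -1907*Z + 1288*(1/457) = -1907*Z + 1288/457 = 1288/457 - 1907*Z)
n = -457/25789050 (n = 1/(776 + (1288/457 - 1907*30)) = 1/(776 + (1288/457 - 57210)) = 1/(776 - 26143682/457) = 1/(-25789050/457) = -457/25789050 ≈ -1.7721e-5)
n - u = -457/25789050 - 1*(-686826) = -457/25789050 + 686826 = 17712590054843/25789050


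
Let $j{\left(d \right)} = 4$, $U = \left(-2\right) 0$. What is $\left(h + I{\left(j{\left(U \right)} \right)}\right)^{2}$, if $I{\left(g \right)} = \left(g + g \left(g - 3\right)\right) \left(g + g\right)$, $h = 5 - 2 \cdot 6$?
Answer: $3249$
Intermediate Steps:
$U = 0$
$h = -7$ ($h = 5 - 12 = -7$)
$I{\left(g \right)} = 2 g \left(g + g \left(-3 + g\right)\right)$ ($I{\left(g \right)} = \left(g + g \left(-3 + g\right)\right) 2 g = 2 g \left(g + g \left(-3 + g\right)\right)$)
$\left(h + I{\left(j{\left(U \right)} \right)}\right)^{2} = \left(-7 + 2 \cdot 4^{2} \left(-2 + 4\right)\right)^{2} = \left(-7 + 2 \cdot 16 \cdot 2\right)^{2} = \left(-7 + 64\right)^{2} = 57^{2} = 3249$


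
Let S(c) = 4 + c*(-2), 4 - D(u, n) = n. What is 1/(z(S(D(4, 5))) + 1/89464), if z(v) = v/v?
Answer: 89464/89465 ≈ 0.99999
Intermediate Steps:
D(u, n) = 4 - n
S(c) = 4 - 2*c
z(v) = 1
1/(z(S(D(4, 5))) + 1/89464) = 1/(1 + 1/89464) = 1/(89465/89464) = 89464/89465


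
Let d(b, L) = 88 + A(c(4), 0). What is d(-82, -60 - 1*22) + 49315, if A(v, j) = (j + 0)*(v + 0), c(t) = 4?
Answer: 49403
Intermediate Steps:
A(v, j) = j*v
d(b, L) = 88 (d(b, L) = 88 + 0*4 = 88 + 0 = 88)
d(-82, -60 - 1*22) + 49315 = 88 + 49315 = 49403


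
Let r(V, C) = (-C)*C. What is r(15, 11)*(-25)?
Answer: 3025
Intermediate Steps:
r(V, C) = -C²
r(15, 11)*(-25) = -1*11²*(-25) = -1*121*(-25) = -121*(-25) = 3025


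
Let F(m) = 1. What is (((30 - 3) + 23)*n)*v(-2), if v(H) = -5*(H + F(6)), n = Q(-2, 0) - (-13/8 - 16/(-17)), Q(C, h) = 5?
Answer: 96625/68 ≈ 1421.0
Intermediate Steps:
n = 773/136 (n = 5 - (-13/8 - 16/(-17)) = 5 - (-13*⅛ - 16*(-1/17)) = 5 - (-13/8 + 16/17) = 5 - 1*(-93/136) = 5 + 93/136 = 773/136 ≈ 5.6838)
v(H) = -5 - 5*H (v(H) = -5*(H + 1) = -5*(1 + H) = -5 - 5*H)
(((30 - 3) + 23)*n)*v(-2) = (((30 - 3) + 23)*(773/136))*(-5 - 5*(-2)) = ((27 + 23)*(773/136))*(-5 + 10) = (50*(773/136))*5 = (19325/68)*5 = 96625/68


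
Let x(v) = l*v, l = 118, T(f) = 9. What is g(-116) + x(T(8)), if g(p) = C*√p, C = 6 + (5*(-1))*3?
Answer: 1062 - 18*I*√29 ≈ 1062.0 - 96.933*I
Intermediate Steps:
x(v) = 118*v
C = -9 (C = 6 - 5*3 = 6 - 15 = -9)
g(p) = -9*√p
g(-116) + x(T(8)) = -18*I*√29 + 118*9 = -18*I*√29 + 1062 = 1062 - 18*I*√29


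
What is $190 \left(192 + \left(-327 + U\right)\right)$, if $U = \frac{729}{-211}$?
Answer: $- \frac{5550660}{211} \approx -26306.0$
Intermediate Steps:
$U = - \frac{729}{211}$ ($U = 729 \left(- \frac{1}{211}\right) = - \frac{729}{211} \approx -3.455$)
$190 \left(192 + \left(-327 + U\right)\right) = 190 \left(192 - \frac{69726}{211}\right) = 190 \left(- \frac{29214}{211}\right) = - \frac{5550660}{211}$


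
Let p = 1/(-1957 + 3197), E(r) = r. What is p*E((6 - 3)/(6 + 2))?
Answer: 3/9920 ≈ 0.00030242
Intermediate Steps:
p = 1/1240 ≈ 0.00080645
p*E((6 - 3)/(6 + 2)) = ((6 - 3)/(6 + 2))/1240 = (3/8)/1240 = (3*(⅛))/1240 = (1/1240)*(3/8) = 3/9920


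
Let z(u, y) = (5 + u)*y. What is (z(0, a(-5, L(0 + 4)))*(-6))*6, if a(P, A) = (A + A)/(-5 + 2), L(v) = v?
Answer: 480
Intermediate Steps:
a(P, A) = -2*A/3 (a(P, A) = (2*A)/(-3) = (2*A)*(-⅓) = -2*A/3)
z(u, y) = y*(5 + u)
(z(0, a(-5, L(0 + 4)))*(-6))*6 = (((-2*(0 + 4)/3)*(5 + 0))*(-6))*6 = ((-⅔*4*5)*(-6))*6 = (-8/3*5*(-6))*6 = -40/3*(-6)*6 = 80*6 = 480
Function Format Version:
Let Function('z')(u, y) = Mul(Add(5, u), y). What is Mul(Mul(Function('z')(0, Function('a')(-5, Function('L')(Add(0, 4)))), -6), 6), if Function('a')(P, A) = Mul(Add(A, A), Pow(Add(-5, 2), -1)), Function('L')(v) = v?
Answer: 480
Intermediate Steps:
Function('a')(P, A) = Mul(Rational(-2, 3), A) (Function('a')(P, A) = Mul(Mul(2, A), Pow(-3, -1)) = Mul(Mul(2, A), Rational(-1, 3)) = Mul(Rational(-2, 3), A))
Function('z')(u, y) = Mul(y, Add(5, u))
Mul(Mul(Function('z')(0, Function('a')(-5, Function('L')(Add(0, 4)))), -6), 6) = Mul(Mul(Mul(Mul(Rational(-2, 3), Add(0, 4)), Add(5, 0)), -6), 6) = Mul(Mul(Mul(Mul(Rational(-2, 3), 4), 5), -6), 6) = Mul(Mul(Mul(Rational(-8, 3), 5), -6), 6) = Mul(Mul(Rational(-40, 3), -6), 6) = Mul(80, 6) = 480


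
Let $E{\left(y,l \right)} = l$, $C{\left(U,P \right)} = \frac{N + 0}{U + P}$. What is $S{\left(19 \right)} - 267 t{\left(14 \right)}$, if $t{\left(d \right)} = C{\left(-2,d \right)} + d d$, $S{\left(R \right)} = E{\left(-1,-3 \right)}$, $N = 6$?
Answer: $- \frac{104937}{2} \approx -52469.0$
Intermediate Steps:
$C{\left(U,P \right)} = \frac{6}{P + U}$ ($C{\left(U,P \right)} = \frac{6 + 0}{U + P} = \frac{6}{P + U}$)
$S{\left(R \right)} = -3$
$t{\left(d \right)} = d^{2} + \frac{6}{-2 + d}$ ($t{\left(d \right)} = \frac{6}{d - 2} + d d = \frac{6}{-2 + d} + d^{2} = d^{2} + \frac{6}{-2 + d}$)
$S{\left(19 \right)} - 267 t{\left(14 \right)} = -3 - 267 \frac{6 + 14^{2} \left(-2 + 14\right)}{-2 + 14} = -3 - 267 \frac{6 + 196 \cdot 12}{12} = -3 - 267 \frac{6 + 2352}{12} = -3 - 267 \cdot \frac{1}{12} \cdot 2358 = -3 - \frac{104931}{2} = - \frac{104937}{2}$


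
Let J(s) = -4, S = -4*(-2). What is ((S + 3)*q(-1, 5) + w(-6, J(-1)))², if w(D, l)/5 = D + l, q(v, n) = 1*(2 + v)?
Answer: 1521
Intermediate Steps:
q(v, n) = 2 + v
S = 8
w(D, l) = 5*D + 5*l (w(D, l) = 5*(D + l) = 5*D + 5*l)
((S + 3)*q(-1, 5) + w(-6, J(-1)))² = ((8 + 3)*(2 - 1) + (5*(-6) + 5*(-4)))² = (11*1 + (-30 - 20))² = (11 - 50)² = (-39)² = 1521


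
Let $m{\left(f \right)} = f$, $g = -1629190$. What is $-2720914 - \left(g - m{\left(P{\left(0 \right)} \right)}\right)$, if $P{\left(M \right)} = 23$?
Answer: $-1091701$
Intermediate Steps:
$-2720914 - \left(g - m{\left(P{\left(0 \right)} \right)}\right) = -2720914 - \left(-1629190 - 23\right) = -2720914 - -1629213 = -2720914 + 1629213 = -1091701$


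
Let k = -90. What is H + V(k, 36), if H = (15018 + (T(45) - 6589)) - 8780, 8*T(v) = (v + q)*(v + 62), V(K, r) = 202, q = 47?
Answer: 2163/2 ≈ 1081.5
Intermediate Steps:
T(v) = (47 + v)*(62 + v)/8 (T(v) = ((v + 47)*(v + 62))/8 = ((47 + v)*(62 + v))/8 = (47 + v)*(62 + v)/8)
H = 1759/2 (H = (15018 + ((1457/4 + (1/8)*45**2 + (109/8)*45) - 6589)) - 8780 = (15018 + ((1457/4 + (1/8)*2025 + 4905/8) - 6589)) - 8780 = (15018 + ((1457/4 + 2025/8 + 4905/8) - 6589)) - 8780 = (15018 + (2461/2 - 6589)) - 8780 = (15018 - 10717/2) - 8780 = 19319/2 - 8780 = 1759/2 ≈ 879.50)
H + V(k, 36) = 1759/2 + 202 = 2163/2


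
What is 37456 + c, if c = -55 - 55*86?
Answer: 32671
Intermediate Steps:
c = -4785 (c = -55 - 4730 = -4785)
37456 + c = 37456 - 4785 = 32671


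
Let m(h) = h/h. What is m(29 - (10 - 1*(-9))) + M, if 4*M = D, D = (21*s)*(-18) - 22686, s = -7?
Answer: -5009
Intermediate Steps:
m(h) = 1
D = -20040 (D = (21*(-7))*(-18) - 22686 = -147*(-18) - 22686 = 2646 - 22686 = -20040)
M = -5010 (M = (¼)*(-20040) = -5010)
m(29 - (10 - 1*(-9))) + M = 1 - 5010 = -5009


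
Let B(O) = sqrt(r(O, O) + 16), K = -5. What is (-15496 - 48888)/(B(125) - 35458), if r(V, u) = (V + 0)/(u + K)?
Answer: 54790268928/30174473927 + 128768*sqrt(2454)/30174473927 ≈ 1.8160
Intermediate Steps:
r(V, u) = V/(-5 + u) (r(V, u) = (V + 0)/(u - 5) = V/(-5 + u))
B(O) = sqrt(16 + O/(-5 + O)) (B(O) = sqrt(O/(-5 + O) + 16) = sqrt(16 + O/(-5 + O)))
(-15496 - 48888)/(B(125) - 35458) = (-15496 - 48888)/(sqrt((-80 + 17*125)/(-5 + 125)) - 35458) = -64384/(sqrt((-80 + 2125)/120) - 35458) = -64384/(sqrt((1/120)*2045) - 35458) = -64384/(sqrt(409/24) - 35458) = -64384/(sqrt(2454)/12 - 35458) = -64384/(-35458 + sqrt(2454)/12)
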